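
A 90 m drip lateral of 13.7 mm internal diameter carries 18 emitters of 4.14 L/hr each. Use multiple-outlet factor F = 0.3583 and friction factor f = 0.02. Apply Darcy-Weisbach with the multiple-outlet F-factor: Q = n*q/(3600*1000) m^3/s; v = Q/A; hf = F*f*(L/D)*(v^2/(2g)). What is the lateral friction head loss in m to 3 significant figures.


Q = 18*4.14/(3600*1000) = 2.0700e-05 m^3/s
A = pi*(13.7e-3/2)^2 = 1.4741e-04 m^2, so v = Q/A = 0.14042 m/s
hf = 0.3583*0.02*(90/0.0137)*(0.14042^2/(2*9.81)) = 0.0473 m
Therefore the lateral friction head loss = 0.0473 m.


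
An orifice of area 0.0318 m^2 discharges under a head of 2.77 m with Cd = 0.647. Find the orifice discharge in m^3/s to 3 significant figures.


Approach: apply the orifice equation, Q = Cd*A*sqrt(2*g*h).
Q = 0.647 * 0.0318 * sqrt(2*9.81*2.77) = 0.152 m^3/s
Therefore the orifice discharge = 0.152 m^3/s.


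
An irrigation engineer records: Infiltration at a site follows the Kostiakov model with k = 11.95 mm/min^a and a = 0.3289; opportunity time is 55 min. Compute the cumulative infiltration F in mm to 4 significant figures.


Approach: apply the Kostiakov infiltration equation, F = k*t^a.
F = 11.95 * 55^0.3289 = 44.65 mm
Therefore the cumulative infiltration F = 44.65 mm.


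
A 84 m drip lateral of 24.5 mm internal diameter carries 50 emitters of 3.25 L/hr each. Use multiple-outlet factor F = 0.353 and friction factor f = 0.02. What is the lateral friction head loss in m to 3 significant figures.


Approach: apply Darcy-Weisbach with the multiple-outlet F-factor, Q = n*q/(3600*1000) m^3/s; v = Q/A; hf = F*f*(L/D)*(v^2/(2g)).
Q = 50*3.25/(3600*1000) = 4.5139e-05 m^3/s
A = pi*(24.5e-3/2)^2 = 4.7144e-04 m^2, so v = Q/A = 0.095748 m/s
hf = 0.353*0.02*(84/0.0245)*(0.095748^2/(2*9.81)) = 0.0113 m
Therefore the lateral friction head loss = 0.0113 m.


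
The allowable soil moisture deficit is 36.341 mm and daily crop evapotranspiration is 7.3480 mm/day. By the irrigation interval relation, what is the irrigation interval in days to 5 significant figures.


Approach: apply the irrigation interval relation, interval = SMD / ETc.
interval = 36.341 / 7.3480 = 4.9457 days
Therefore the irrigation interval = 4.9457 days.


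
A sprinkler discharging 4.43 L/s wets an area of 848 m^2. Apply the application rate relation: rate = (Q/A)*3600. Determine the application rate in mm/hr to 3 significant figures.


rate = (4.43 / 848) * 3600 = 18.8 mm/hr
Therefore the application rate = 18.8 mm/hr.


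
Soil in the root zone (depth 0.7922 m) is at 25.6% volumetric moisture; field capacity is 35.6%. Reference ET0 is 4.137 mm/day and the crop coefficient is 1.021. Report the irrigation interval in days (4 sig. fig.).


Approach: apply soil-water budget scheduling, SMD = (FC-theta)/100*depth*1000; ETc = ET0*Kc; interval = SMD/ETc.
Step 1 — soil moisture deficit:
  SMD = (35.6 - 25.6)/100 * 0.7922 * 1000 = 79.2200 mm
Step 2 — daily crop ET (ETc = ET0*Kc):
  ETc = 4.137 * 1.021 = 4.22388 mm/day
Step 3 — irrigation interval (SMD/ETc):
  interval = 79.2200 / 4.22388 = 18.76 days
Therefore the irrigation interval = 18.76 days.


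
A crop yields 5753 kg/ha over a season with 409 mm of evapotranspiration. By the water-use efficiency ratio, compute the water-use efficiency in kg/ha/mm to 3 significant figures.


Approach: apply the water-use efficiency ratio, WUE = yield/ET.
WUE = 5753 / 409 = 14.1 kg/ha/mm
Therefore the water-use efficiency = 14.1 kg/ha/mm.


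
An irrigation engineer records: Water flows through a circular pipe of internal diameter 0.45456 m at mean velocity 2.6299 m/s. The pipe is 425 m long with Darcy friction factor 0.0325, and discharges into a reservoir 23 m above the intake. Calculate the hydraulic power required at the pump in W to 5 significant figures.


Approach: apply continuity + Darcy-Weisbach + hydraulic power, Q = A*v; hf = f*(L/D)*(v^2/(2g)); H = static + hf; P = rho*g*Q*H.
Step 1 — flow rate (continuity, Q = A*v):
  A = pi*(0.45456/2)^2 = 0.1622827 m^2
  Q = 0.1622827 * 2.6299 = 0.4267874 m^3/s
Step 2 — friction head loss (Darcy-Weisbach):
  hf = 0.0325 * (425/0.45456) * (2.6299^2 / (2*9.81))
  hf = 10.71175 m
Step 3 — total head: H = 23 + 10.71175 = 33.71175 m
Step 4 — hydraulic power (P = rho*g*Q*H):
  P = 1000 * 9.81 * 0.4267874 * 33.71175 = 141140 W
Therefore the hydraulic power required at the pump = 141140 W.


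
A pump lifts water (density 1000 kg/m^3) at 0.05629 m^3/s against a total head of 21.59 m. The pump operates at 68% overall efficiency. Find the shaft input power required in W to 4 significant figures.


Approach: apply hydraulic power then efficiency conversion, P = rho*g*Q*H; P_in = P/eta.
Step 1 — hydraulic power (P = rho*g*Q*H):
  P = 1000 * 9.81 * 0.05629 * 21.59 = 11922.1 W
Step 2 — input power: P_in = P/eta = 11922.1 / 0.68 = 17530 W
Therefore the shaft input power required = 17530 W.


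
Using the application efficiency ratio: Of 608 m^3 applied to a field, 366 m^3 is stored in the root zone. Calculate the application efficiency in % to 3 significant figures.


Approach: apply the application efficiency ratio, Ea = (stored/applied)*100.
Ea = (366/608)*100 = 60.2 %
Therefore the application efficiency = 60.2 %.


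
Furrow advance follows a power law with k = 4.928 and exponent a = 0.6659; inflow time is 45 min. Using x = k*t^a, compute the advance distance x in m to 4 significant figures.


x = 4.928 * 45^0.6659 = 62.16 m
Therefore the advance distance x = 62.16 m.


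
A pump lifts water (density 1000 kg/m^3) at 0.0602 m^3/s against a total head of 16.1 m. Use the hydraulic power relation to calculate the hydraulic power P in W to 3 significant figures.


Approach: apply the hydraulic power relation, P = rho*g*Q*H.
P = 1000 * 9.81 * 0.0602 * 16.1 = 9510 W
Therefore the hydraulic power P = 9510 W.


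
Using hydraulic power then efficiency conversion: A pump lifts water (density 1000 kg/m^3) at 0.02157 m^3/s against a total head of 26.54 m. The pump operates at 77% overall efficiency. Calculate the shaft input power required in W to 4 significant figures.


Approach: apply hydraulic power then efficiency conversion, P = rho*g*Q*H; P_in = P/eta.
Step 1 — hydraulic power (P = rho*g*Q*H):
  P = 1000 * 9.81 * 0.02157 * 26.54 = 5615.91 W
Step 2 — input power: P_in = P/eta = 5615.91 / 0.77 = 7293 W
Therefore the shaft input power required = 7293 W.


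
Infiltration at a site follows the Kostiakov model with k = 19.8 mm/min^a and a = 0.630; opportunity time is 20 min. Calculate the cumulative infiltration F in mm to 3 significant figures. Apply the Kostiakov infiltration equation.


Approach: apply the Kostiakov infiltration equation, F = k*t^a.
F = 19.8 * 20^0.630 = 131 mm
Therefore the cumulative infiltration F = 131 mm.


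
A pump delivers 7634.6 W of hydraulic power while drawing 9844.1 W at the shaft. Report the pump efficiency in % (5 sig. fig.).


Approach: apply the efficiency ratio, eta = (P_out/P_in)*100.
eta = (7634.6 / 9844.1) * 100 = 77.555 %
Therefore the pump efficiency = 77.555 %.


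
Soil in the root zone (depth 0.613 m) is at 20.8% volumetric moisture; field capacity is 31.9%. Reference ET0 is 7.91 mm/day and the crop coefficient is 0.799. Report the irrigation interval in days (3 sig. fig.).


Approach: apply soil-water budget scheduling, SMD = (FC-theta)/100*depth*1000; ETc = ET0*Kc; interval = SMD/ETc.
Step 1 — soil moisture deficit:
  SMD = (31.9 - 20.8)/100 * 0.613 * 1000 = 68.043 mm
Step 2 — daily crop ET (ETc = ET0*Kc):
  ETc = 7.91 * 0.799 = 6.3201 mm/day
Step 3 — irrigation interval (SMD/ETc):
  interval = 68.043 / 6.3201 = 10.8 days
Therefore the irrigation interval = 10.8 days.


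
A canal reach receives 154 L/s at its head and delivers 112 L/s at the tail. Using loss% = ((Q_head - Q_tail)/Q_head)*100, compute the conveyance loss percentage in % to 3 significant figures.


loss = ((154 - 112)/154)*100 = 27.3 %
Therefore the conveyance loss percentage = 27.3 %.


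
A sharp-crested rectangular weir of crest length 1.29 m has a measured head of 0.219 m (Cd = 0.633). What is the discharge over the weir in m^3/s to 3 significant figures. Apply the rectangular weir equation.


Approach: apply the rectangular weir equation, Q = (2/3)*Cd*L*sqrt(2g)*H^1.5.
Q = (2/3)*0.633*1.29*sqrt(2*9.81)*0.219^1.5 = 0.247 m^3/s
Therefore the discharge over the weir = 0.247 m^3/s.


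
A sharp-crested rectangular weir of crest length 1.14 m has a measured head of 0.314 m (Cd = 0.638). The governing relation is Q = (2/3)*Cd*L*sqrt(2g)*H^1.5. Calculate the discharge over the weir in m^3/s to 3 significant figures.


Q = (2/3)*0.638*1.14*sqrt(2*9.81)*0.314^1.5 = 0.378 m^3/s
Therefore the discharge over the weir = 0.378 m^3/s.


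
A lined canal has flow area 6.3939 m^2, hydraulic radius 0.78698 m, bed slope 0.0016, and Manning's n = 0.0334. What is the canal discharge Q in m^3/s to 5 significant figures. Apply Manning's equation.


Approach: apply Manning's equation, Q = (1/n)*A*R^(2/3)*S^(1/2).
Q = (1/0.0334) * 6.3939 * 0.78698^(2/3) * 0.0016^(1/2) = 6.5271 m^3/s
Therefore the canal discharge Q = 6.5271 m^3/s.


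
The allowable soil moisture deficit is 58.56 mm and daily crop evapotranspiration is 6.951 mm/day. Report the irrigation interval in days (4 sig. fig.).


Approach: apply the irrigation interval relation, interval = SMD / ETc.
interval = 58.56 / 6.951 = 8.425 days
Therefore the irrigation interval = 8.425 days.


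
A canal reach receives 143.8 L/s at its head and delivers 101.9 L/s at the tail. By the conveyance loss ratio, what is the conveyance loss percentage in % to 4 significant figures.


Approach: apply the conveyance loss ratio, loss% = ((Q_head - Q_tail)/Q_head)*100.
loss = ((143.8 - 101.9)/143.8)*100 = 29.14 %
Therefore the conveyance loss percentage = 29.14 %.


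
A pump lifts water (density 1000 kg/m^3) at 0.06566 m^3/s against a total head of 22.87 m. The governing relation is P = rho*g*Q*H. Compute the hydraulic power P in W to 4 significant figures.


P = 1000 * 9.81 * 0.06566 * 22.87 = 14730 W
Therefore the hydraulic power P = 14730 W.


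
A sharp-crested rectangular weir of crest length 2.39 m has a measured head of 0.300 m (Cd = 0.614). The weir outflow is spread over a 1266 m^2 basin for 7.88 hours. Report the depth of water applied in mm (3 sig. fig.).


Approach: apply the rectangular weir equation with a volume-to-depth conversion, Q = (2/3)*Cd*L*sqrt(2g)*H^1.5; d = Q*t/A * 1000.
Step 1 — weir discharge:
  Q = (2/3)*0.614*2.39*sqrt(2*9.81)*0.300^1.5 = 0.71204 m^3/s
Step 2 — volume: V = 0.71204 * 7.88*3600 = 20199 m^3
Step 3 — depth: d = V/A * 1000 = 20199/1266 * 1000 = 16000 mm
Therefore the depth of water applied = 16000 mm.


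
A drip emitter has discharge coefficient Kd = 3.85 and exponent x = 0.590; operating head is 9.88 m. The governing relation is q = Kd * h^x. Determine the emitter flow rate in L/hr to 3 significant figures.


q = 3.85 * 9.88^0.590 = 14.9 L/hr
Therefore the emitter flow rate = 14.9 L/hr.


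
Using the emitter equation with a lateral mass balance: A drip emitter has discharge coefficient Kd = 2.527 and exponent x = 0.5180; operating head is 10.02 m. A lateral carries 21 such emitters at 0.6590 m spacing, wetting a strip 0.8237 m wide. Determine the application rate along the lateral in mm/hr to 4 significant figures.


Approach: apply the emitter equation with a lateral mass balance, q = Kd*h^x; Q = n*q; rate = Q/(n*spacing*width).
Step 1 — single emitter flow (q = Kd*h^x):
  q = 2.527 * 10.02^0.5180 = 8.33786 L/hr
Step 2 — total lateral flow: Q = 21 * 8.33786 = 175.095 L/hr
Step 3 — wetted area: A = 21 * 0.6590 * 0.8237 = 11.3992 m^2
Step 4 — application rate: Q/A = 175.095/11.3992 = 15.36 mm/hr
Therefore the application rate along the lateral = 15.36 mm/hr.


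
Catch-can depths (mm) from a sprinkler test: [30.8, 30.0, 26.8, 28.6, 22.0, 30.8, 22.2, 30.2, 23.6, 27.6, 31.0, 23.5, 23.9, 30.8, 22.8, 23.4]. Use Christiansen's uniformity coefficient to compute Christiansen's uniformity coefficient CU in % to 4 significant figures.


Approach: apply Christiansen's uniformity coefficient, CU = (1 - mean_abs_deviation/mean)*100.
mean = 26.7500 mm
mean |d_i - mean| = 3.23125 mm
CU = (1 - 3.23125/26.7500)*100 = 87.92 %
Therefore Christiansen's uniformity coefficient CU = 87.92 %.


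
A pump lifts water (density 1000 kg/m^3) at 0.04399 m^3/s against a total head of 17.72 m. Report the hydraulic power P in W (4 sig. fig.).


Approach: apply the hydraulic power relation, P = rho*g*Q*H.
P = 1000 * 9.81 * 0.04399 * 17.72 = 7647 W
Therefore the hydraulic power P = 7647 W.


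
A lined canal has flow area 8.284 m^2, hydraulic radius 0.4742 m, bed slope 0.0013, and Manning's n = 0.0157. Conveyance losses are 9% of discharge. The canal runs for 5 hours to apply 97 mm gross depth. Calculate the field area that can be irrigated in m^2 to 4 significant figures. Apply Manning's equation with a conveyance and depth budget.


Approach: apply Manning's equation with a conveyance and depth budget, Q = (1/n)*A*R^(2/3)*S^(1/2); Q_field = Q*(1-loss); Area = Q_field*t/(d/1000).
Step 1 — canal discharge (Manning's equation):
  Q = (1/0.0157) * 8.284 * 0.4742^(2/3) * 0.0013^(1/2) = 11.5688 m^3/s
Step 2 — delivered flow: Q_field = 11.5688*(1 - 9/100) = 10.5276 m^3/s
Step 3 — volume delivered: V = 10.5276 * 5*3600 = 189496 m^3
Step 4 — area served: A = V / (depth/1000) = 189496 / 0.097 = 1954000 m^2
Therefore the field area that can be irrigated = 1954000 m^2.


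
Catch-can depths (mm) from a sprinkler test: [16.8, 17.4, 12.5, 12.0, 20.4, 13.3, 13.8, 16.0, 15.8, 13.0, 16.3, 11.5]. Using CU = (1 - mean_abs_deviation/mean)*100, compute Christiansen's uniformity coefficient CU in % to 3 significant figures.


mean = 14.900 mm
mean |d_i - mean| = 2.2167 mm
CU = (1 - 2.2167/14.900)*100 = 85.1 %
Therefore Christiansen's uniformity coefficient CU = 85.1 %.


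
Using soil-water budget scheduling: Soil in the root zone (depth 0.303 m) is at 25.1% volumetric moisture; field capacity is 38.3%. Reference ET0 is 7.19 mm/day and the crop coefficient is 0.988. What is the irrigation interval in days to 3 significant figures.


Approach: apply soil-water budget scheduling, SMD = (FC-theta)/100*depth*1000; ETc = ET0*Kc; interval = SMD/ETc.
Step 1 — soil moisture deficit:
  SMD = (38.3 - 25.1)/100 * 0.303 * 1000 = 39.996 mm
Step 2 — daily crop ET (ETc = ET0*Kc):
  ETc = 7.19 * 0.988 = 7.1037 mm/day
Step 3 — irrigation interval (SMD/ETc):
  interval = 39.996 / 7.1037 = 5.63 days
Therefore the irrigation interval = 5.63 days.


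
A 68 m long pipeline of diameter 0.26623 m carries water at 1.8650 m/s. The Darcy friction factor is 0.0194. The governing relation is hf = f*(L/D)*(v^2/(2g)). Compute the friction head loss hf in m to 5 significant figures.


hf = 0.0194 * (68/0.26623) * (1.8650^2 / (2*9.81))
hf = 0.87844 m
Therefore the friction head loss hf = 0.87844 m.


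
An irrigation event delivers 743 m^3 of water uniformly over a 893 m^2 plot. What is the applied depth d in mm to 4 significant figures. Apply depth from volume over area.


Approach: apply depth from volume over area, d = (V/A)*1000.
d = (743 / 893) * 1000 = 832.0 mm
Therefore the applied depth d = 832.0 mm.


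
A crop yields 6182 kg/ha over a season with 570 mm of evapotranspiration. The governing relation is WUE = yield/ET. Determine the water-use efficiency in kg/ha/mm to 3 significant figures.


WUE = 6182 / 570 = 10.8 kg/ha/mm
Therefore the water-use efficiency = 10.8 kg/ha/mm.


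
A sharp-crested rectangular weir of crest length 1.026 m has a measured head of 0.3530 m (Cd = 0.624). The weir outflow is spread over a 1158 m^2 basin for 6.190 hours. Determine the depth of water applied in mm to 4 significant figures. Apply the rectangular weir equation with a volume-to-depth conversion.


Approach: apply the rectangular weir equation with a volume-to-depth conversion, Q = (2/3)*Cd*L*sqrt(2g)*H^1.5; d = Q*t/A * 1000.
Step 1 — weir discharge:
  Q = (2/3)*0.624*1.026*sqrt(2*9.81)*0.3530^1.5 = 0.396508 m^3/s
Step 2 — volume: V = 0.396508 * 6.190*3600 = 8835.79 m^3
Step 3 — depth: d = V/A * 1000 = 8835.79/1158 * 1000 = 7630 mm
Therefore the depth of water applied = 7630 mm.


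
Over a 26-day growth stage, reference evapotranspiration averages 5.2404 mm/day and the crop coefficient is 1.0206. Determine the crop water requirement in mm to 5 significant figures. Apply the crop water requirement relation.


Approach: apply the crop water requirement relation, CWR = ET0 * Kc * days.
CWR = 5.2404 * 1.0206 * 26 = 139.06 mm
Therefore the crop water requirement = 139.06 mm.


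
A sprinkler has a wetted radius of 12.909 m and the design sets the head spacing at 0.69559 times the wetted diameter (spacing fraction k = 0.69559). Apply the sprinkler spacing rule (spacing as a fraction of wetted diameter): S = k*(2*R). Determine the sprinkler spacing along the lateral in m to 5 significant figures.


S = 0.69559 * (2 * 12.909) = 17.959 m
Therefore the sprinkler spacing along the lateral = 17.959 m.


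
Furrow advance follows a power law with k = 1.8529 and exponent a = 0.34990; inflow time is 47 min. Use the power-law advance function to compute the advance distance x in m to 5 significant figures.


Approach: apply the power-law advance function, x = k*t^a.
x = 1.8529 * 47^0.34990 = 7.1272 m
Therefore the advance distance x = 7.1272 m.


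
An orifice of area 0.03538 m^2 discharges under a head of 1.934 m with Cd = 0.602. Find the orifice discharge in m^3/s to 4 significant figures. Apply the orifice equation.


Approach: apply the orifice equation, Q = Cd*A*sqrt(2*g*h).
Q = 0.602 * 0.03538 * sqrt(2*9.81*1.934) = 0.1312 m^3/s
Therefore the orifice discharge = 0.1312 m^3/s.


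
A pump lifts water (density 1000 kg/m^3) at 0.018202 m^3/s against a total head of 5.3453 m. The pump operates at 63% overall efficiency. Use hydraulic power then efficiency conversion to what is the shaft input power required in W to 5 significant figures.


Approach: apply hydraulic power then efficiency conversion, P = rho*g*Q*H; P_in = P/eta.
Step 1 — hydraulic power (P = rho*g*Q*H):
  P = 1000 * 9.81 * 0.018202 * 5.3453 = 954.4654 W
Step 2 — input power: P_in = P/eta = 954.4654 / 0.63 = 1515.0 W
Therefore the shaft input power required = 1515.0 W.


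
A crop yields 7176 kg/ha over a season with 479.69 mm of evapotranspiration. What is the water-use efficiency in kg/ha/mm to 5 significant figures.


Approach: apply the water-use efficiency ratio, WUE = yield/ET.
WUE = 7176 / 479.69 = 14.960 kg/ha/mm
Therefore the water-use efficiency = 14.960 kg/ha/mm.


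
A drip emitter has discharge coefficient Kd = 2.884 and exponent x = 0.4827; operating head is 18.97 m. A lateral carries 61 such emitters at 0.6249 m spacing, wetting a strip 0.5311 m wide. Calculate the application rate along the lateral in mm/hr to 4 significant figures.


Approach: apply the emitter equation with a lateral mass balance, q = Kd*h^x; Q = n*q; rate = Q/(n*spacing*width).
Step 1 — single emitter flow (q = Kd*h^x):
  q = 2.884 * 18.97^0.4827 = 11.9376 L/hr
Step 2 — total lateral flow: Q = 61 * 11.9376 = 728.196 L/hr
Step 3 — wetted area: A = 61 * 0.6249 * 0.5311 = 20.2449 m^2
Step 4 — application rate: Q/A = 728.196/20.2449 = 35.97 mm/hr
Therefore the application rate along the lateral = 35.97 mm/hr.


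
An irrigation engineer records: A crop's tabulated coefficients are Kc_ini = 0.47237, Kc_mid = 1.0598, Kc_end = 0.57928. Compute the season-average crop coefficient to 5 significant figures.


Approach: apply a simple seasonal average, Kc_avg = (Kc_ini + Kc_mid + Kc_end)/3.
Kc_avg = (0.47237 + 1.0598 + 0.57928)/3 = 0.70382
Therefore the season-average crop coefficient = 0.70382.


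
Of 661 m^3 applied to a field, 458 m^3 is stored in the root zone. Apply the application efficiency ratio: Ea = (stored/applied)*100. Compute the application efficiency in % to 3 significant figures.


Ea = (458/661)*100 = 69.3 %
Therefore the application efficiency = 69.3 %.


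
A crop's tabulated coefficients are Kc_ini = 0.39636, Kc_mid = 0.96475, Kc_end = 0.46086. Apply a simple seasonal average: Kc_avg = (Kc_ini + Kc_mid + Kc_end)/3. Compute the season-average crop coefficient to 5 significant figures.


Kc_avg = (0.39636 + 0.96475 + 0.46086)/3 = 0.60732
Therefore the season-average crop coefficient = 0.60732.


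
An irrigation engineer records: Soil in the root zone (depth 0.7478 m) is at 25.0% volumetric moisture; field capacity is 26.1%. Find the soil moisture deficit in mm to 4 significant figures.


Approach: apply the soil moisture deficit relation, SMD = (FC - theta)/100 * depth * 1000.
SMD = (26.1 - 25.0)/100 * 0.7478 * 1000 = 8.226 mm
Therefore the soil moisture deficit = 8.226 mm.


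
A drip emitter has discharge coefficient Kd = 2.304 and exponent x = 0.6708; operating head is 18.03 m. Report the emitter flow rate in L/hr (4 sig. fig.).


Approach: apply the emitter characteristic equation, q = Kd * h^x.
q = 2.304 * 18.03^0.6708 = 16.03 L/hr
Therefore the emitter flow rate = 16.03 L/hr.


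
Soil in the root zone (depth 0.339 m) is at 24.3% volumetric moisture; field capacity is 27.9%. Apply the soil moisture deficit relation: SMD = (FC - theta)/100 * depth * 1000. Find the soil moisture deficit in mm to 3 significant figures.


SMD = (27.9 - 24.3)/100 * 0.339 * 1000 = 12.2 mm
Therefore the soil moisture deficit = 12.2 mm.


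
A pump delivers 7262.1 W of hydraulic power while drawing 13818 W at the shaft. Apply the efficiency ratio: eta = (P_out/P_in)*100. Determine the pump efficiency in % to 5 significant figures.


eta = (7262.1 / 13818) * 100 = 52.555 %
Therefore the pump efficiency = 52.555 %.


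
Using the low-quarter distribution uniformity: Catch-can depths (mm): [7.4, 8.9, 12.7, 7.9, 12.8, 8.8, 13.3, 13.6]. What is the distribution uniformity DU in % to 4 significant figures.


Approach: apply the low-quarter distribution uniformity, DU = (mean of lowest quarter of readings / overall mean)*100.
sorted lowest 2 of 8: [7.4, 7.9] -> mean = 7.65000 mm
overall mean = 10.6750 mm
DU = (7.65000/10.6750)*100 = 71.66 %
Therefore the distribution uniformity DU = 71.66 %.


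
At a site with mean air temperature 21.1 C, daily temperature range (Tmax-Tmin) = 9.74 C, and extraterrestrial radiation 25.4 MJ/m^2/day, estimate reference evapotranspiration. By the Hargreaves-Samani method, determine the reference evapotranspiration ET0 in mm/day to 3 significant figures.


Approach: apply the Hargreaves-Samani method, ET0 = 0.0023*(Tmean+17.8)*sqrt(Tmax-Tmin)*0.408*Ra.
ET0 = 0.0023*(21.1+17.8)*sqrt(9.74)*0.408*25.4 = 2.89 mm/day
Therefore the reference evapotranspiration ET0 = 2.89 mm/day.


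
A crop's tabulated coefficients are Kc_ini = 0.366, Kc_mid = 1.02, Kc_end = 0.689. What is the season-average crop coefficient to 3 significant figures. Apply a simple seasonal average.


Approach: apply a simple seasonal average, Kc_avg = (Kc_ini + Kc_mid + Kc_end)/3.
Kc_avg = (0.366 + 1.02 + 0.689)/3 = 0.692
Therefore the season-average crop coefficient = 0.692.


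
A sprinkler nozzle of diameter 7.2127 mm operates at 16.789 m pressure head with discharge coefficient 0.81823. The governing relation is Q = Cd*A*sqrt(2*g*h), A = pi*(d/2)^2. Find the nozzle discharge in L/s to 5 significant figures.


A = pi*(7.2127e-3/2)^2 = 4.085880e-05 m^2
Q = 0.81823 * 4.085880e-05 * sqrt(2*9.81*16.789) * 1000 = 0.60677 L/s
Therefore the nozzle discharge = 0.60677 L/s.


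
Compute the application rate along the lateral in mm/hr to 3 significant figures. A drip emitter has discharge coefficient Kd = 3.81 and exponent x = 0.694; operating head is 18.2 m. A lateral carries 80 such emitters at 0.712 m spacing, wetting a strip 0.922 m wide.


Approach: apply the emitter equation with a lateral mass balance, q = Kd*h^x; Q = n*q; rate = Q/(n*spacing*width).
Step 1 — single emitter flow (q = Kd*h^x):
  q = 3.81 * 18.2^0.694 = 28.537 L/hr
Step 2 — total lateral flow: Q = 80 * 28.537 = 2283.0 L/hr
Step 3 — wetted area: A = 80 * 0.712 * 0.922 = 52.517 m^2
Step 4 — application rate: Q/A = 2283.0/52.517 = 43.5 mm/hr
Therefore the application rate along the lateral = 43.5 mm/hr.


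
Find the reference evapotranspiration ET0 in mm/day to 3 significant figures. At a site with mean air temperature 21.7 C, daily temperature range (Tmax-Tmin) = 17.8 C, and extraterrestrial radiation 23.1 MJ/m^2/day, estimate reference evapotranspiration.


Approach: apply the Hargreaves-Samani method, ET0 = 0.0023*(Tmean+17.8)*sqrt(Tmax-Tmin)*0.408*Ra.
ET0 = 0.0023*(21.7+17.8)*sqrt(17.8)*0.408*23.1 = 3.61 mm/day
Therefore the reference evapotranspiration ET0 = 3.61 mm/day.


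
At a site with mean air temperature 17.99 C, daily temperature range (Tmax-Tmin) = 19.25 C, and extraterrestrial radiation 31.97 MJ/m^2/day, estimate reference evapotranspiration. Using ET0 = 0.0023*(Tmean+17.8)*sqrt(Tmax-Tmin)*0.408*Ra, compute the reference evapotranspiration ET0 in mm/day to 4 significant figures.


ET0 = 0.0023*(17.99+17.8)*sqrt(19.25)*0.408*31.97 = 4.711 mm/day
Therefore the reference evapotranspiration ET0 = 4.711 mm/day.


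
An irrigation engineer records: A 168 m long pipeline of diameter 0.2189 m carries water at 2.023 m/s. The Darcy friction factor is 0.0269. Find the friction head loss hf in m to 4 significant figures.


Approach: apply the Darcy-Weisbach equation, hf = f*(L/D)*(v^2/(2g)).
hf = 0.0269 * (168/0.2189) * (2.023^2 / (2*9.81))
hf = 4.306 m
Therefore the friction head loss hf = 4.306 m.


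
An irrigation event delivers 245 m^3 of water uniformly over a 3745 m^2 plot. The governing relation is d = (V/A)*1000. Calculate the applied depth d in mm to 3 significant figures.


d = (245 / 3745) * 1000 = 65.4 mm
Therefore the applied depth d = 65.4 mm.


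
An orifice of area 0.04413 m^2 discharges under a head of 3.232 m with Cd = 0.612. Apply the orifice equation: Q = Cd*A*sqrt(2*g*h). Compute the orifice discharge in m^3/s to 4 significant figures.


Q = 0.612 * 0.04413 * sqrt(2*9.81*3.232) = 0.2151 m^3/s
Therefore the orifice discharge = 0.2151 m^3/s.


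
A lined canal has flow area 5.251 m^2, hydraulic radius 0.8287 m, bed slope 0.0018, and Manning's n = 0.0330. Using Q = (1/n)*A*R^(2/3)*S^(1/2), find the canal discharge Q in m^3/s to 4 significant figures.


Q = (1/0.0330) * 5.251 * 0.8287^(2/3) * 0.0018^(1/2) = 5.956 m^3/s
Therefore the canal discharge Q = 5.956 m^3/s.


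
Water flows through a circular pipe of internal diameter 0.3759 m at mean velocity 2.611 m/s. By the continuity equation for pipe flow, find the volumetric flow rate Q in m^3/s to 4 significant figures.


Approach: apply the continuity equation for pipe flow, Q = A * v with A = pi*(D/2)^2.
A = pi*(0.3759/2)^2 = 0.110977 m^2
Q = 0.110977 * 2.611 = 0.2898 m^3/s
Therefore the volumetric flow rate Q = 0.2898 m^3/s.


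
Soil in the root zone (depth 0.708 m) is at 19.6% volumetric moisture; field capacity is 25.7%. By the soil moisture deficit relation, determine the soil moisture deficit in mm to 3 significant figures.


Approach: apply the soil moisture deficit relation, SMD = (FC - theta)/100 * depth * 1000.
SMD = (25.7 - 19.6)/100 * 0.708 * 1000 = 43.2 mm
Therefore the soil moisture deficit = 43.2 mm.


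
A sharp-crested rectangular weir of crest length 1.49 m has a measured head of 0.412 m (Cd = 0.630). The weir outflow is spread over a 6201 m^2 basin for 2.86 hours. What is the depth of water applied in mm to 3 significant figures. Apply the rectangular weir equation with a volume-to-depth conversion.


Approach: apply the rectangular weir equation with a volume-to-depth conversion, Q = (2/3)*Cd*L*sqrt(2g)*H^1.5; d = Q*t/A * 1000.
Step 1 — weir discharge:
  Q = (2/3)*0.630*1.49*sqrt(2*9.81)*0.412^1.5 = 0.73305 m^3/s
Step 2 — volume: V = 0.73305 * 2.86*3600 = 7547.4 m^3
Step 3 — depth: d = V/A * 1000 = 7547.4/6201 * 1000 = 1220 mm
Therefore the depth of water applied = 1220 mm.


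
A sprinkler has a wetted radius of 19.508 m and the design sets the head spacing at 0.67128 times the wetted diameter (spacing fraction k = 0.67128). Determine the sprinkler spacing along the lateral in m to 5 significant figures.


Approach: apply the sprinkler spacing rule (spacing as a fraction of wetted diameter), S = k*(2*R).
S = 0.67128 * (2 * 19.508) = 26.191 m
Therefore the sprinkler spacing along the lateral = 26.191 m.


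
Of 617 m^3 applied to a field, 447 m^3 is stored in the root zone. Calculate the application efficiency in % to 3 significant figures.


Approach: apply the application efficiency ratio, Ea = (stored/applied)*100.
Ea = (447/617)*100 = 72.4 %
Therefore the application efficiency = 72.4 %.


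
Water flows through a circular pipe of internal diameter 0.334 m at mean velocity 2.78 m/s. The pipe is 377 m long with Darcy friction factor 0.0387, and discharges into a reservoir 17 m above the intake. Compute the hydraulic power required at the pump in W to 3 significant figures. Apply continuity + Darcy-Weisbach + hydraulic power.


Approach: apply continuity + Darcy-Weisbach + hydraulic power, Q = A*v; hf = f*(L/D)*(v^2/(2g)); H = static + hf; P = rho*g*Q*H.
Step 1 — flow rate (continuity, Q = A*v):
  A = pi*(0.334/2)^2 = 0.087616 m^2
  Q = 0.087616 * 2.78 = 0.24357 m^3/s
Step 2 — friction head loss (Darcy-Weisbach):
  hf = 0.0387 * (377/0.334) * (2.78^2 / (2*9.81))
  hf = 17.207 m
Step 3 — total head: H = 17 + 17.207 = 34.207 m
Step 4 — hydraulic power (P = rho*g*Q*H):
  P = 1000 * 9.81 * 0.24357 * 34.207 = 81700 W
Therefore the hydraulic power required at the pump = 81700 W.


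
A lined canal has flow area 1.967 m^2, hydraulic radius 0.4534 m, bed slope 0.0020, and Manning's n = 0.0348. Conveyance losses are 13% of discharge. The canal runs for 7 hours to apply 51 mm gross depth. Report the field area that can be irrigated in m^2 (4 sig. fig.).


Approach: apply Manning's equation with a conveyance and depth budget, Q = (1/n)*A*R^(2/3)*S^(1/2); Q_field = Q*(1-loss); Area = Q_field*t/(d/1000).
Step 1 — canal discharge (Manning's equation):
  Q = (1/0.0348) * 1.967 * 0.4534^(2/3) * 0.0020^(1/2) = 1.49186 m^3/s
Step 2 — delivered flow: Q_field = 1.49186*(1 - 13/100) = 1.29792 m^3/s
Step 3 — volume delivered: V = 1.29792 * 7*3600 = 32707.5 m^3
Step 4 — area served: A = V / (depth/1000) = 32707.5 / 0.051 = 641300 m^2
Therefore the field area that can be irrigated = 641300 m^2.


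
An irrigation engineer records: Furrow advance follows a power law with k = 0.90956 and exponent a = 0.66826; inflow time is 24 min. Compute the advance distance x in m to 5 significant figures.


Approach: apply the power-law advance function, x = k*t^a.
x = 0.90956 * 24^0.66826 = 7.6063 m
Therefore the advance distance x = 7.6063 m.


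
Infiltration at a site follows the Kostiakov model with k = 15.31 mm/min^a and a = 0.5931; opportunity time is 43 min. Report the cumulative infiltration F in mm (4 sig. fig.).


Approach: apply the Kostiakov infiltration equation, F = k*t^a.
F = 15.31 * 43^0.5931 = 142.5 mm
Therefore the cumulative infiltration F = 142.5 mm.


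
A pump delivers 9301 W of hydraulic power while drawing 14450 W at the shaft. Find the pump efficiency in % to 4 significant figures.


Approach: apply the efficiency ratio, eta = (P_out/P_in)*100.
eta = (9301 / 14450) * 100 = 64.37 %
Therefore the pump efficiency = 64.37 %.


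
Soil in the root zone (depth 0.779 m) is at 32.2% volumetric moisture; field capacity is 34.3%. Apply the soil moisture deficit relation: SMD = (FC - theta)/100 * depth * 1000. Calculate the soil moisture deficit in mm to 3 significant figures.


SMD = (34.3 - 32.2)/100 * 0.779 * 1000 = 16.4 mm
Therefore the soil moisture deficit = 16.4 mm.


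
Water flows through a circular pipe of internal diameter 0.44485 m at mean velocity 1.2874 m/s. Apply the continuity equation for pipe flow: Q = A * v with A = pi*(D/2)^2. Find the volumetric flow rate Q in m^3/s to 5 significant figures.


A = pi*(0.44485/2)^2 = 0.1554236 m^2
Q = 0.1554236 * 1.2874 = 0.20009 m^3/s
Therefore the volumetric flow rate Q = 0.20009 m^3/s.


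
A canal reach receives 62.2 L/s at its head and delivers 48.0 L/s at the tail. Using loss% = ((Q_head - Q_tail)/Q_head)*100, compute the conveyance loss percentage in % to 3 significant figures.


loss = ((62.2 - 48.0)/62.2)*100 = 22.8 %
Therefore the conveyance loss percentage = 22.8 %.


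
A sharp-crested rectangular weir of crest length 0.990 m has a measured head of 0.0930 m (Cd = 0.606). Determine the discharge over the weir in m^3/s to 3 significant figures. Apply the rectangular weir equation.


Approach: apply the rectangular weir equation, Q = (2/3)*Cd*L*sqrt(2g)*H^1.5.
Q = (2/3)*0.606*0.990*sqrt(2*9.81)*0.0930^1.5 = 0.0502 m^3/s
Therefore the discharge over the weir = 0.0502 m^3/s.


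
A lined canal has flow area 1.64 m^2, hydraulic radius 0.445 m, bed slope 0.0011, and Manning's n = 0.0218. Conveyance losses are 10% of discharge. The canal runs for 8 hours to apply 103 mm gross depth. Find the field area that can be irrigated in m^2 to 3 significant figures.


Approach: apply Manning's equation with a conveyance and depth budget, Q = (1/n)*A*R^(2/3)*S^(1/2); Q_field = Q*(1-loss); Area = Q_field*t/(d/1000).
Step 1 — canal discharge (Manning's equation):
  Q = (1/0.0218) * 1.64 * 0.445^(2/3) * 0.0011^(1/2) = 1.4543 m^3/s
Step 2 — delivered flow: Q_field = 1.4543*(1 - 10/100) = 1.3089 m^3/s
Step 3 — volume delivered: V = 1.3089 * 8*3600 = 37696 m^3
Step 4 — area served: A = V / (depth/1000) = 37696 / 0.103 = 366000 m^2
Therefore the field area that can be irrigated = 366000 m^2.


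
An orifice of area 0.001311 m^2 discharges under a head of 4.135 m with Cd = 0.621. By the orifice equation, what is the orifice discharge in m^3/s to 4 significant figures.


Approach: apply the orifice equation, Q = Cd*A*sqrt(2*g*h).
Q = 0.621 * 0.001311 * sqrt(2*9.81*4.135) = 0.007333 m^3/s
Therefore the orifice discharge = 0.007333 m^3/s.


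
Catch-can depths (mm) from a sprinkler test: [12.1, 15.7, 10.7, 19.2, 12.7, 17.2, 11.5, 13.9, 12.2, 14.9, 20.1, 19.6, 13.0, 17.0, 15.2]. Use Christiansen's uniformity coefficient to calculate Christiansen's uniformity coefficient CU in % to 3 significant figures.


Approach: apply Christiansen's uniformity coefficient, CU = (1 - mean_abs_deviation/mean)*100.
mean = 15.000 mm
mean |d_i - mean| = 2.5333 mm
CU = (1 - 2.5333/15.000)*100 = 83.1 %
Therefore Christiansen's uniformity coefficient CU = 83.1 %.


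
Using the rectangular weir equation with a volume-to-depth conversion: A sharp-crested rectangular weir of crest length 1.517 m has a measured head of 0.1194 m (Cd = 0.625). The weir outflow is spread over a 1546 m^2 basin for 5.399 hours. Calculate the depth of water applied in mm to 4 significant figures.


Approach: apply the rectangular weir equation with a volume-to-depth conversion, Q = (2/3)*Cd*L*sqrt(2g)*H^1.5; d = Q*t/A * 1000.
Step 1 — weir discharge:
  Q = (2/3)*0.625*1.517*sqrt(2*9.81)*0.1194^1.5 = 0.115513 m^3/s
Step 2 — volume: V = 0.115513 * 5.399*3600 = 2245.15 m^3
Step 3 — depth: d = V/A * 1000 = 2245.15/1546 * 1000 = 1452 mm
Therefore the depth of water applied = 1452 mm.


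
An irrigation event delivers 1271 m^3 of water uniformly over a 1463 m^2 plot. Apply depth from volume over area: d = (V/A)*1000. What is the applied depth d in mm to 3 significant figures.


d = (1271 / 1463) * 1000 = 869 mm
Therefore the applied depth d = 869 mm.


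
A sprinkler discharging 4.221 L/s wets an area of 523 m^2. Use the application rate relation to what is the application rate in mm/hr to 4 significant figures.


Approach: apply the application rate relation, rate = (Q/A)*3600.
rate = (4.221 / 523) * 3600 = 29.05 mm/hr
Therefore the application rate = 29.05 mm/hr.


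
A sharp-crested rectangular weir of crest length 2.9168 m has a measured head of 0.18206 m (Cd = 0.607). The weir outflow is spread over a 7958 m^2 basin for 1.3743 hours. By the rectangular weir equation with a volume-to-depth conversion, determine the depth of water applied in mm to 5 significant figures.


Approach: apply the rectangular weir equation with a volume-to-depth conversion, Q = (2/3)*Cd*L*sqrt(2g)*H^1.5; d = Q*t/A * 1000.
Step 1 — weir discharge:
  Q = (2/3)*0.607*2.9168*sqrt(2*9.81)*0.18206^1.5 = 0.4061397 m^3/s
Step 2 — volume: V = 0.4061397 * 1.3743*3600 = 2009.368 m^3
Step 3 — depth: d = V/A * 1000 = 2009.368/7958 * 1000 = 252.50 mm
Therefore the depth of water applied = 252.50 mm.


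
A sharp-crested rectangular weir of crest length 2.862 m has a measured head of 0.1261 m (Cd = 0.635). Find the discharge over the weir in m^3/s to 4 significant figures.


Approach: apply the rectangular weir equation, Q = (2/3)*Cd*L*sqrt(2g)*H^1.5.
Q = (2/3)*0.635*2.862*sqrt(2*9.81)*0.1261^1.5 = 0.2403 m^3/s
Therefore the discharge over the weir = 0.2403 m^3/s.


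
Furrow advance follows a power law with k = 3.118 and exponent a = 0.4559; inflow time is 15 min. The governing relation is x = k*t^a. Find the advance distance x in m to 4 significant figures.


x = 3.118 * 15^0.4559 = 10.72 m
Therefore the advance distance x = 10.72 m.


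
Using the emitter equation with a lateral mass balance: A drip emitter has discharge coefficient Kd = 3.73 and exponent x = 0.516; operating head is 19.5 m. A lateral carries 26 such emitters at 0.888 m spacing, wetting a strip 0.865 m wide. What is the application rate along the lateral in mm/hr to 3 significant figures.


Approach: apply the emitter equation with a lateral mass balance, q = Kd*h^x; Q = n*q; rate = Q/(n*spacing*width).
Step 1 — single emitter flow (q = Kd*h^x):
  q = 3.73 * 19.5^0.516 = 17.273 L/hr
Step 2 — total lateral flow: Q = 26 * 17.273 = 449.10 L/hr
Step 3 — wetted area: A = 26 * 0.888 * 0.865 = 19.971 m^2
Step 4 — application rate: Q/A = 449.10/19.971 = 22.5 mm/hr
Therefore the application rate along the lateral = 22.5 mm/hr.


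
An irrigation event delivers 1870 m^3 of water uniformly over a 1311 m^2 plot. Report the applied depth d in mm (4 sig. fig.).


Approach: apply depth from volume over area, d = (V/A)*1000.
d = (1870 / 1311) * 1000 = 1426 mm
Therefore the applied depth d = 1426 mm.


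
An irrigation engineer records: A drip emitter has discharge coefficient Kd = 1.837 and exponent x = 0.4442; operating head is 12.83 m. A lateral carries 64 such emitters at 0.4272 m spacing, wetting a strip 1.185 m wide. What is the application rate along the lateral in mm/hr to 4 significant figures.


Approach: apply the emitter equation with a lateral mass balance, q = Kd*h^x; Q = n*q; rate = Q/(n*spacing*width).
Step 1 — single emitter flow (q = Kd*h^x):
  q = 1.837 * 12.83^0.4442 = 5.70668 L/hr
Step 2 — total lateral flow: Q = 64 * 5.70668 = 365.227 L/hr
Step 3 — wetted area: A = 64 * 0.4272 * 1.185 = 32.3988 m^2
Step 4 — application rate: Q/A = 365.227/32.3988 = 11.27 mm/hr
Therefore the application rate along the lateral = 11.27 mm/hr.


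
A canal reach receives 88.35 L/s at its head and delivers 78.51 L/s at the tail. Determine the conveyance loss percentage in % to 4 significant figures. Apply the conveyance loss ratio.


Approach: apply the conveyance loss ratio, loss% = ((Q_head - Q_tail)/Q_head)*100.
loss = ((88.35 - 78.51)/88.35)*100 = 11.14 %
Therefore the conveyance loss percentage = 11.14 %.


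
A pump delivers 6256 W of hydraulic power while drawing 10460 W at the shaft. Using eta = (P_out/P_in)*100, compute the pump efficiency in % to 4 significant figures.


eta = (6256 / 10460) * 100 = 59.81 %
Therefore the pump efficiency = 59.81 %.


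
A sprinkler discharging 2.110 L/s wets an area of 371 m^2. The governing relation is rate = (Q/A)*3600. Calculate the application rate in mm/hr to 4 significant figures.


rate = (2.110 / 371) * 3600 = 20.47 mm/hr
Therefore the application rate = 20.47 mm/hr.
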